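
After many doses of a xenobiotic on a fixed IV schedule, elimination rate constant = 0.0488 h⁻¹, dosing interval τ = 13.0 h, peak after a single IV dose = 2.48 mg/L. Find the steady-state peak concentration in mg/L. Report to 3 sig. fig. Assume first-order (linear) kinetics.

e^(−kτ) = e^(−0.04880 × 13.0) = 0.5303
Accumulation ratio R = 1 / (1 − e^(−kτ)) = 1 / (1 − 0.5303) = 2.129
Steady-state peak = C₀ × R = 2.48 × 2.129 = 5.280 mg/L

5.28 mg/L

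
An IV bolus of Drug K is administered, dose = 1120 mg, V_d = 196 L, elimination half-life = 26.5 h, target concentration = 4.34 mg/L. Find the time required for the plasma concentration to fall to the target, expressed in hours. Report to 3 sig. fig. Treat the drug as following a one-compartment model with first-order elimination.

10.5 h

C₀ = Dose / Vd = 1120 / 196 = 5.714 mg/L
k = ln2 / t½ = 0.693147 / 26.5 = 0.02616 h⁻¹
t = ln(C₀ / C) / k = ln(5.714 / 4.34) / 0.02616
  = ln(1.317) / 0.02616 = 0.2754 / 0.02616 = 10.53 h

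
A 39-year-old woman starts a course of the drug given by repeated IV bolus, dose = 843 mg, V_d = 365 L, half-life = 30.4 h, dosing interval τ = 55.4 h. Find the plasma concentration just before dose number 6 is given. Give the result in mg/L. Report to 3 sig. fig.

0.909 mg/L

C₀ per dose = Dose / Vd = 843 / 365 = 2.310 mg/L
k = ln2 / t½ = 0.693147 / 30.4 = 0.02280 h⁻¹
Fraction remaining after one interval: r = e^(−kτ) = e^(−0.02280 × 55.4) = 0.2828
Before dose 6, 5 doses have been given (aged 1τ, 2τ, 3τ, 4τ, 5τ).
C_trough = C₀ × (r + r² + … + r^5) = C₀ × r(1−r^5)/(1−r)
        = 2.310 × 0.2828 × (1 − 0.001809) / (1 − 0.2828) = 0.9092 mg/L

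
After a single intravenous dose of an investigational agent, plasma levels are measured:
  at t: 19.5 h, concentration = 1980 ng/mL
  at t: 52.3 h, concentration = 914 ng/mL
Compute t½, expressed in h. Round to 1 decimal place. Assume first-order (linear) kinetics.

29.4 h

k = ln(C₁/C₂) / (t₂ − t₁) = ln(1980/914) / (52.3 − 19.5)
  = 0.7730 / 32.80 = 0.02357 h⁻¹
t½ = ln2 / k = 0.693147 / 0.02357 = 29.41 h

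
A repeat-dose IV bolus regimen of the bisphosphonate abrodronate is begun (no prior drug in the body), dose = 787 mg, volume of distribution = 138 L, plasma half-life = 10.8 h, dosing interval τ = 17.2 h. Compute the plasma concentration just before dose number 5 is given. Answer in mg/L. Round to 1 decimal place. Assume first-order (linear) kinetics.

C₀ per dose = Dose / Vd = 787 / 138 = 5.703 mg/L
k = ln2 / t½ = 0.693147 / 10.8 = 0.06418 h⁻¹
Fraction remaining after one interval: r = e^(−kτ) = e^(−0.06418 × 17.2) = 0.3316
Before dose 5, 4 doses have been given (aged 1τ, 2τ, 3τ, 4τ).
C_trough = C₀ × (r + r² + … + r^4) = C₀ × r(1−r^4)/(1−r)
        = 5.703 × 0.3316 × (1 − 0.01209) / (1 − 0.3316) = 2.795 mg/L

2.8 mg/L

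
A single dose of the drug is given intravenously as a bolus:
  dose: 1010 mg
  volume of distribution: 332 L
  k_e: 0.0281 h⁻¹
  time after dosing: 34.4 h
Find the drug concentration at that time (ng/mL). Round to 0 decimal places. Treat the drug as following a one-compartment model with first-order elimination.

1157 ng/mL

C₀ = Dose / Vd = 1010 / 332 = 3.042 mg/L
C = C₀ · e^(−k·t) = 3.042 × e^(−0.02810 × 34.4)
  = 3.042 × 0.3804 = 1.157 mg/L
Convert: 1.157 mg/L × 1000 = 1157 ng/mL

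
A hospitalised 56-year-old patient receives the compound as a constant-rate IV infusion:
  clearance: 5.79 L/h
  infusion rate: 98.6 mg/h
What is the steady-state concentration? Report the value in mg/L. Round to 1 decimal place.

17.0 mg/L

At steady state Css = R₀ / CL = 98.6 / 5.790 = 17.03 mg/L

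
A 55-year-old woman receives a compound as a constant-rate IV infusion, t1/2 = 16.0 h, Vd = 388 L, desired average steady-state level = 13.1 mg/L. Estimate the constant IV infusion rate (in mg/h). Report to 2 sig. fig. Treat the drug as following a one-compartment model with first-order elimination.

220 mg/h

k = ln2 / t½ = 0.693147 / 16.0 = 0.04332 h⁻¹
CL = k × Vd = 0.04332 × 388 = 16.81 L/h
At steady state, infusion rate R₀ = Css × CL = 13.1 × 16.81 = 220.2 mg/h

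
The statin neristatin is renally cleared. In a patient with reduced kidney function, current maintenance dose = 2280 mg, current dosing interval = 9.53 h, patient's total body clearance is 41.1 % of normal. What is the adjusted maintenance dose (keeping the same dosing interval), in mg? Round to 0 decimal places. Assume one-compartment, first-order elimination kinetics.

To keep the same average steady-state level, dosing rate must scale with clearance.
CL ratio = 41.1 / 100 = 0.4110
New dose (same interval) = 2280 × 0.4110 = 937.1 mg

937 mg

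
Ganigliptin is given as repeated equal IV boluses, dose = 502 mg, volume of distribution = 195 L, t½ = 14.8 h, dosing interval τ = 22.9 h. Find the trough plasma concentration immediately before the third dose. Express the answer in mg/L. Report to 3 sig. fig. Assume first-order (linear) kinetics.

1.18 mg/L

C₀ per dose = Dose / Vd = 502 / 195 = 2.574 mg/L
k = ln2 / t½ = 0.693147 / 14.8 = 0.04683 h⁻¹
Fraction remaining after one interval: r = e^(−kτ) = e^(−0.04683 × 22.9) = 0.3422
Before dose 3, 2 doses have been given (aged 1τ, 2τ).
C_trough = C₀ × (r + r²) = 2.574 × (0.3422 + 0.1171) = 1.182 mg/L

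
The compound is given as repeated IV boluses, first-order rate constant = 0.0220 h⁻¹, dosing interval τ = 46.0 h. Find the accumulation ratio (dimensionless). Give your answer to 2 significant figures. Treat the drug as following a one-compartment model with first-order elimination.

1.6

e^(−kτ) = e^(−0.02200 × 46.0) = 0.3635
Accumulation ratio R = 1 / (1 − e^(−kτ)) = 1 / (1 − 0.3635) = 1.571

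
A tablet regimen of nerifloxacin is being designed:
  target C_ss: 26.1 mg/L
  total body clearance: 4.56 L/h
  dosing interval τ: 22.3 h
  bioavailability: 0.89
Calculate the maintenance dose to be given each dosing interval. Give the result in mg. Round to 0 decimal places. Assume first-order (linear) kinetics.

At steady state, F × (Dose/τ) = Css × CL.
Dose = Css × CL × τ / F = 26.1 × 4.560 × 22.3 / 0.89 = 2982 mg

2982 mg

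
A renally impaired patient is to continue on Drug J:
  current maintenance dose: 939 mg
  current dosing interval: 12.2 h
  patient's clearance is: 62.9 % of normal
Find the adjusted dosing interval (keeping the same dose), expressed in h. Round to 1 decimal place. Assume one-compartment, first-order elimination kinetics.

To keep the same average steady-state level, dosing rate must scale with clearance.
CL ratio = 62.9 / 100 = 0.6290
New interval (same dose) = 12.2 / 0.6290 = 19.40 h

19.4 h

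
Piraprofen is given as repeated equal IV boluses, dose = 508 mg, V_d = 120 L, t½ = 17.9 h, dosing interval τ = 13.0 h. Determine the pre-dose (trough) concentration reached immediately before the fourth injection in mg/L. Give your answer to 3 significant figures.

5.04 mg/L

C₀ per dose = Dose / Vd = 508 / 120 = 4.233 mg/L
k = ln2 / t½ = 0.693147 / 17.9 = 0.03872 h⁻¹
Fraction remaining after one interval: r = e^(−kτ) = e^(−0.03872 × 13.0) = 0.6045
Before dose 4, 3 doses have been given (aged 1τ, 2τ, 3τ).
C_trough = C₀ × (r + r² + … + r^3) = C₀ × r(1−r^3)/(1−r)
        = 4.233 × 0.6045 × (1 − 0.2209) / (1 − 0.6045) = 5.041 mg/L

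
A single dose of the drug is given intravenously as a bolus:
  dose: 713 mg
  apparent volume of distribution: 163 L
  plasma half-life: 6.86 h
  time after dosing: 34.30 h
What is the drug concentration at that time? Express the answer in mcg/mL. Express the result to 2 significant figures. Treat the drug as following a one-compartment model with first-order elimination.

0.14 mcg/mL

C₀ = Dose / Vd = 713.0 / 163 = 4.374 mg/L
k = ln2 / t½ = 0.693147 / 6.86 = 0.1010 h⁻¹
t / t½ = 34.30 / 6.86 = 5 half-lives
C = C₀ × (1/2)^5 = 4.374 × 0.03125 = 0.1367 mg/L
(0.1367 mg/L = 0.1367 mcg/mL)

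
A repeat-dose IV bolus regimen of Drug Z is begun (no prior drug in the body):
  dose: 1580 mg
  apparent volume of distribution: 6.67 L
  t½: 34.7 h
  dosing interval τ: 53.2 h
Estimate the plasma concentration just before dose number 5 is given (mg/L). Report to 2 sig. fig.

120 mg/L

C₀ per dose = Dose / Vd = 1580 / 6.67 = 236.9 mg/L
k = ln2 / t½ = 0.693147 / 34.7 = 0.01998 h⁻¹
Fraction remaining after one interval: r = e^(−kτ) = e^(−0.01998 × 53.2) = 0.3454
Before dose 5, 4 doses have been given (aged 1τ, 2τ, 3τ, 4τ).
C_trough = C₀ × (r + r² + … + r^4) = C₀ × r(1−r^4)/(1−r)
        = 236.9 × 0.3454 × (1 − 0.01423) / (1 − 0.3454) = 123.2 mg/L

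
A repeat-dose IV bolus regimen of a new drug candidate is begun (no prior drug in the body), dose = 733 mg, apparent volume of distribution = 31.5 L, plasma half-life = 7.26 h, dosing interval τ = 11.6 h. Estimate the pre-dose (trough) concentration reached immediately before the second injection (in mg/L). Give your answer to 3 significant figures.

7.69 mg/L

C₀ per dose = Dose / Vd = 733 / 31.5 = 23.27 mg/L
k = ln2 / t½ = 0.693147 / 7.26 = 0.09547 h⁻¹
Fraction remaining after one interval: r = e^(−kτ) = e^(−0.09547 × 11.6) = 0.3304
Before dose 2, 1 dose has been given (aged 1τ).
C_trough = C₀ × r = 23.27 × 0.3304 = 7.688 mg/L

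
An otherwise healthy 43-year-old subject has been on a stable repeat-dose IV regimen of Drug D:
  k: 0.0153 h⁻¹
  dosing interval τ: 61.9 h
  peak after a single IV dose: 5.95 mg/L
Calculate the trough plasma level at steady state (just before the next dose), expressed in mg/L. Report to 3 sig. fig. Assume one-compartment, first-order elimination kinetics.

e^(−kτ) = e^(−0.01530 × 61.9) = 0.3879
Accumulation ratio R = 1 / (1 − e^(−kτ)) = 1 / (1 − 0.3879) = 1.634
Steady-state trough = C₀ × R × e^(−kτ) = 5.95 × 1.634 × 0.3879 = 3.771 mg/L

3.77 mg/L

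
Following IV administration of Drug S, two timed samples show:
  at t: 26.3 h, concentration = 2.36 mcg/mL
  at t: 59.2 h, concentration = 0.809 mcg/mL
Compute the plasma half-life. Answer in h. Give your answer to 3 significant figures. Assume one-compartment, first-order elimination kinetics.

21.3 h

k = ln(C₁/C₂) / (t₂ − t₁) = ln(2.36/0.809) / (59.2 − 26.3)
  = 1.071 / 32.90 = 0.03255 h⁻¹
t½ = ln2 / k = 0.693147 / 0.03255 = 21.29 h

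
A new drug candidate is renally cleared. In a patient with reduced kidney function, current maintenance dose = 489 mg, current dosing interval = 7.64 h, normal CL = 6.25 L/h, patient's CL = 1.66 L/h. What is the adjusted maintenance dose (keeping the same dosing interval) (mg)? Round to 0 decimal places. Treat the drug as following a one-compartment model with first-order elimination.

To keep the same average steady-state level, dosing rate must scale with clearance.
CL ratio = 1.66 / 6.25 = 0.2656
New dose (same interval) = 489 × 0.2656 = 129.9 mg

130 mg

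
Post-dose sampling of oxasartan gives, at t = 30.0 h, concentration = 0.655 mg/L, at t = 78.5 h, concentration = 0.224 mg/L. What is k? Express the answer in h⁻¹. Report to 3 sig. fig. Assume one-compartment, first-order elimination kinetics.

0.0221 h⁻¹

k = ln(C₁/C₂) / (t₂ − t₁) = ln(0.655/0.224) / (78.5 − 30.0)
  = 1.073 / 48.50 = 0.02212 h⁻¹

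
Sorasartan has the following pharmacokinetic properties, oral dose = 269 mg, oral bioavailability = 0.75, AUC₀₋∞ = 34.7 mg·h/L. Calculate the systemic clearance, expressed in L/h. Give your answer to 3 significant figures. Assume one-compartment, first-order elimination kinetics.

5.81 L/h

CL = F·Dose / AUC = 0.75 × 269 / 34.7 = 5.814 L/h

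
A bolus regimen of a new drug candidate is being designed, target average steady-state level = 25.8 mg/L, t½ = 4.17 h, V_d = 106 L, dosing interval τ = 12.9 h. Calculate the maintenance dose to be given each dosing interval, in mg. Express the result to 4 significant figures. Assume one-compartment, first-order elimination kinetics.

5864 mg

k = ln2 / t½ = 0.693147 / 4.17 = 0.1662 h⁻¹
CL = k × Vd = 0.1662 × 106 = 17.62 L/h
At steady state, Dose/τ = Css × CL.
Dose = Css × CL × τ = 25.8 × 17.62 × 12.9 = 5864 mg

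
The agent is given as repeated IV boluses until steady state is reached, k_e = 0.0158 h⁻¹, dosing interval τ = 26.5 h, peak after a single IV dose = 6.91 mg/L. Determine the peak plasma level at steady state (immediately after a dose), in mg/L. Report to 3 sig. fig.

e^(−kτ) = e^(−0.01580 × 26.5) = 0.6579
Accumulation ratio R = 1 / (1 − e^(−kτ)) = 1 / (1 − 0.6579) = 2.923
Steady-state peak = C₀ × R = 6.91 × 2.923 = 20.20 mg/L

20.2 mg/L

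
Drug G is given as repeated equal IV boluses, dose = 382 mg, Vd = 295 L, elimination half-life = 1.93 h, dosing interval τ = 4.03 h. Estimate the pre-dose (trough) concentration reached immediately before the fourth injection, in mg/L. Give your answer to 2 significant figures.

C₀ per dose = Dose / Vd = 382 / 295 = 1.295 mg/L
k = ln2 / t½ = 0.693147 / 1.93 = 0.3591 h⁻¹
Fraction remaining after one interval: r = e^(−kτ) = e^(−0.3591 × 4.03) = 0.2352
Before dose 4, 3 doses have been given (aged 1τ, 2τ, 3τ).
C_trough = C₀ × (r + r² + … + r^3) = C₀ × r(1−r^3)/(1−r)
        = 1.295 × 0.2352 × (1 − 0.01301) / (1 − 0.2352) = 0.3931 mg/L

0.39 mg/L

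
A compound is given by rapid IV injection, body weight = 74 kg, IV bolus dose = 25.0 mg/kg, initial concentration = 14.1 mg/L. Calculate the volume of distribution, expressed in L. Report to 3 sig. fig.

Dose = 25.0 × 74 = 1850 mg
Vd = Dose / C₀ = 1850 / 14.1 = 131.2 L

131 L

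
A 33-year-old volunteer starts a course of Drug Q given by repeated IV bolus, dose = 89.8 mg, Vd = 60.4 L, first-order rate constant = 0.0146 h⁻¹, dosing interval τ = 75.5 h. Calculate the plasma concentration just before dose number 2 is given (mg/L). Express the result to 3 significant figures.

0.494 mg/L

C₀ per dose = Dose / Vd = 89.8 / 60.4 = 1.487 mg/L
Fraction remaining after one interval: r = e^(−kτ) = e^(−0.01460 × 75.5) = 0.3321
Before dose 2, 1 dose has been given (aged 1τ).
C_trough = C₀ × r = 1.487 × 0.3321 = 0.4938 mg/L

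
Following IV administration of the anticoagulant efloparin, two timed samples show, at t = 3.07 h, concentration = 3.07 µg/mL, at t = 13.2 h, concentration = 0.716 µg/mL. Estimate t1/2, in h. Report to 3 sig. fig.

4.82 h

k = ln(C₁/C₂) / (t₂ − t₁) = ln(3.07/0.716) / (13.2 − 3.07)
  = 1.456 / 10.13 = 0.1437 h⁻¹
t½ = ln2 / k = 0.693147 / 0.1437 = 4.824 h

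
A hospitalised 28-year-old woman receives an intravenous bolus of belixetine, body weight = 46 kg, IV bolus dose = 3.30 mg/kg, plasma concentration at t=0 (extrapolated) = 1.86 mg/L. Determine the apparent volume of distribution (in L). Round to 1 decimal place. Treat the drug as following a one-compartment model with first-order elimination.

81.6 L

Dose = 3.30 × 46 = 151.8 mg
Vd = Dose / C₀ = 151.8 / 1.86 = 81.61 L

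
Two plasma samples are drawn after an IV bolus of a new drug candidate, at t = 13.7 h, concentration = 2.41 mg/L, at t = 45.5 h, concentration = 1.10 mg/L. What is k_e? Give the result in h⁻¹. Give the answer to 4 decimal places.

k = ln(C₁/C₂) / (t₂ − t₁) = ln(2.41/1.10) / (45.5 − 13.7)
  = 0.7843 / 31.80 = 0.02466 h⁻¹

0.0247 h⁻¹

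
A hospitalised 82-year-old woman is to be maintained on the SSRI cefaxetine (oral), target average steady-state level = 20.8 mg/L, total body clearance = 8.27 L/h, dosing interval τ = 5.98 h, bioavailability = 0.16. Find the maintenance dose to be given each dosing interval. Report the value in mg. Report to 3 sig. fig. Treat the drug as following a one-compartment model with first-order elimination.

At steady state, F × (Dose/τ) = Css × CL.
Dose = Css × CL × τ / F = 20.8 × 8.270 × 5.98 / 0.16 = 6429 mg

6430 mg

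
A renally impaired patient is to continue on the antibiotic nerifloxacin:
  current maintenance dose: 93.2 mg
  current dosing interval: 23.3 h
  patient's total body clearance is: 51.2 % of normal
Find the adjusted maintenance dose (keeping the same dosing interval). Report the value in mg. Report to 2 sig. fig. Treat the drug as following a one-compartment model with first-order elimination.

To keep the same average steady-state level, dosing rate must scale with clearance.
CL ratio = 51.2 / 100 = 0.5120
New dose (same interval) = 93.2 × 0.5120 = 47.72 mg

48 mg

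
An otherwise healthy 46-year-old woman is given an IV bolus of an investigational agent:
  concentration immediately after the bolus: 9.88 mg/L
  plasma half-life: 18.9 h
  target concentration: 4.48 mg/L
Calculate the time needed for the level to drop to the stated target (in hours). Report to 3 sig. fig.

k = ln2 / t½ = 0.693147 / 18.9 = 0.03667 h⁻¹
t = ln(C₀ / C) / k = ln(9.880 / 4.48) / 0.03667
  = ln(2.205) / 0.03667 = 0.7907 / 0.03667 = 21.56 h

21.6 h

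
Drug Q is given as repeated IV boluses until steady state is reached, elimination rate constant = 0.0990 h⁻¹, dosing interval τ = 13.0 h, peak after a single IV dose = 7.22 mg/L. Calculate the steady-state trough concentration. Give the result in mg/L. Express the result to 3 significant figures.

e^(−kτ) = e^(−0.09900 × 13.0) = 0.2761
Accumulation ratio R = 1 / (1 − e^(−kτ)) = 1 / (1 − 0.2761) = 1.381
Steady-state trough = C₀ × R × e^(−kτ) = 7.22 × 1.381 × 0.2761 = 2.753 mg/L

2.75 mg/L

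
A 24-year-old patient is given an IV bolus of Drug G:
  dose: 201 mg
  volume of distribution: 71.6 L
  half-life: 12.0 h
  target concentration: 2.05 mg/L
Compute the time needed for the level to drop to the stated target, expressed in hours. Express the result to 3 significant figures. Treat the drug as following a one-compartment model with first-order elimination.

C₀ = Dose / Vd = 201.0 / 71.6 = 2.807 mg/L
k = ln2 / t½ = 0.693147 / 12.0 = 0.05776 h⁻¹
t = ln(C₀ / C) / k = ln(2.807 / 2.05) / 0.05776
  = ln(1.369) / 0.05776 = 0.3141 / 0.05776 = 5.438 h

5.44 h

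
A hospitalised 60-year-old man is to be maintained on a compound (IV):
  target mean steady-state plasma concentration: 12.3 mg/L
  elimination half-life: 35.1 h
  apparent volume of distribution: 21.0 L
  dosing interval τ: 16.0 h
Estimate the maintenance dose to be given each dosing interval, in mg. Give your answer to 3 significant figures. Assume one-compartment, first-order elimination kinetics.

k = ln2 / t½ = 0.693147 / 35.1 = 0.01975 h⁻¹
CL = k × Vd = 0.01975 × 21.0 = 0.4148 L/h
At steady state, Dose/τ = Css × CL.
Dose = Css × CL × τ = 12.3 × 0.4148 × 16.0 = 81.63 mg

81.6 mg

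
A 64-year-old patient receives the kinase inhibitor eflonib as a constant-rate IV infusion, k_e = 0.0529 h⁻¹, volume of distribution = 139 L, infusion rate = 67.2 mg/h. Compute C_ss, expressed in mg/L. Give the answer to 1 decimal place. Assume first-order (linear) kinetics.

9.1 mg/L

CL = k × Vd = 0.05290 × 139 = 7.353 L/h
At steady state Css = R₀ / CL = 67.2 / 7.353 = 9.139 mg/L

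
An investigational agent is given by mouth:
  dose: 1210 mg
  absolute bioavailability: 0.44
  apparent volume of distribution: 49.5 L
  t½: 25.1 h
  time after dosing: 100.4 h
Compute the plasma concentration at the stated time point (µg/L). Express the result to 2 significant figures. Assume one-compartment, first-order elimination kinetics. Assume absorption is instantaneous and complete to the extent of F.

670 µg/L

Amount reaching circulation = F × Dose = 0.44 × 1210 = 532.4 mg
C₀ = F·Dose / Vd = 532.4 / 49.5 = 10.76 mg/L
k = ln2 / t½ = 0.693147 / 25.1 = 0.02762 h⁻¹
t / t½ = 100.4 / 25.1 = 4 half-lives
C = C₀ × (1/2)^4 = 10.76 × 0.06250 = 0.6725 mg/L
Convert: 0.6725 mg/L × 1000 = 672.5 µg/L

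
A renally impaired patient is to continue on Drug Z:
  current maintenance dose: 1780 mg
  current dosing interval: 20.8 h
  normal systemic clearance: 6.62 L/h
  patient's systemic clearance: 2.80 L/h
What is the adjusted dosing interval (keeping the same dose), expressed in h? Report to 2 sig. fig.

To keep the same average steady-state level, dosing rate must scale with clearance.
CL ratio = 2.80 / 6.62 = 0.4230
New interval (same dose) = 20.8 / 0.4230 = 49.17 h

49 h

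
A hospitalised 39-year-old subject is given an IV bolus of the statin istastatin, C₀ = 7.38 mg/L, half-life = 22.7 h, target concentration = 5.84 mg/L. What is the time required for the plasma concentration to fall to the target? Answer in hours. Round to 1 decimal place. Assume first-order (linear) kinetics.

7.7 h

k = ln2 / t½ = 0.693147 / 22.7 = 0.03054 h⁻¹
t = ln(C₀ / C) / k = ln(7.380 / 5.84) / 0.03054
  = ln(1.264) / 0.03054 = 0.2343 / 0.03054 = 7.672 h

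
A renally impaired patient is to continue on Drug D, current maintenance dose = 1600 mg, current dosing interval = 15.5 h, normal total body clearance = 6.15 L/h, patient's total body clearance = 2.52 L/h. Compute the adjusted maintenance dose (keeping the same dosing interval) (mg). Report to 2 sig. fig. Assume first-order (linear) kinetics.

To keep the same average steady-state level, dosing rate must scale with clearance.
CL ratio = 2.52 / 6.15 = 0.4098
New dose (same interval) = 1600 × 0.4098 = 655.7 mg

660 mg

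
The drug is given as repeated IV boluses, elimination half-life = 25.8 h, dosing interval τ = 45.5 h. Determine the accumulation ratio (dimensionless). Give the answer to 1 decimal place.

k = ln2 / t½ = 0.693147 / 25.8 = 0.02687 h⁻¹
e^(−kτ) = e^(−0.02687 × 45.5) = 0.2945
Accumulation ratio R = 1 / (1 − e^(−kτ)) = 1 / (1 − 0.2945) = 1.417

1.4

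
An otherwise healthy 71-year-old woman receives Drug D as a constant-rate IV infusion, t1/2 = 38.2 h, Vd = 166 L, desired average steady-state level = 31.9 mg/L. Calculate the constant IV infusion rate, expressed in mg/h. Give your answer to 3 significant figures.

k = ln2 / t½ = 0.693147 / 38.2 = 0.01815 h⁻¹
CL = k × Vd = 0.01815 × 166 = 3.013 L/h
At steady state, infusion rate R₀ = Css × CL = 31.9 × 3.013 = 96.11 mg/h

96.1 mg/h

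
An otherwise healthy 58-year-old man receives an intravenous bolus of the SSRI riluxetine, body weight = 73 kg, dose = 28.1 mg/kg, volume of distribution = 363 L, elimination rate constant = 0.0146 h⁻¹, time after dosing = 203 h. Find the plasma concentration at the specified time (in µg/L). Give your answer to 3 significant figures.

292 µg/L

Total dose = 28.1 × 73 = 2051 mg
C₀ = Dose / Vd = 2051 / 363 = 5.650 mg/L
C = C₀ · e^(−k·t) = 5.650 × e^(−0.01460 × 203)
  = 5.650 × 0.05162 = 0.2917 mg/L
Convert: 0.2917 mg/L × 1000 = 291.7 µg/L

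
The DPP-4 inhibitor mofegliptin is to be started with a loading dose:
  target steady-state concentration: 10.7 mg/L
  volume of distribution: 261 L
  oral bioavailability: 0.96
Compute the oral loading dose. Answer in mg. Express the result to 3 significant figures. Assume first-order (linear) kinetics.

LD = Css × Vd / F = 10.7 × 261 / 0.96 = 2909 mg

2910 mg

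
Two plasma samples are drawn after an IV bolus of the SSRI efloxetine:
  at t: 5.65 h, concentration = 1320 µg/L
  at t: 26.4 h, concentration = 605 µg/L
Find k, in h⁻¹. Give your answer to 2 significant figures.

k = ln(C₁/C₂) / (t₂ − t₁) = ln(1320/605) / (26.4 − 5.65)
  = 0.7802 / 20.75 = 0.03760 h⁻¹

0.038 h⁻¹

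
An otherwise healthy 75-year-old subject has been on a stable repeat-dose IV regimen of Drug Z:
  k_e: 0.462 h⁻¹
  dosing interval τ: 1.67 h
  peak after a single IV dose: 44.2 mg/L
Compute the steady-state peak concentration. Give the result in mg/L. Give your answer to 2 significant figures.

e^(−kτ) = e^(−0.4620 × 1.67) = 0.4623
Accumulation ratio R = 1 / (1 − e^(−kτ)) = 1 / (1 − 0.4623) = 1.860
Steady-state peak = C₀ × R = 44.2 × 1.860 = 82.21 mg/L

82 mg/L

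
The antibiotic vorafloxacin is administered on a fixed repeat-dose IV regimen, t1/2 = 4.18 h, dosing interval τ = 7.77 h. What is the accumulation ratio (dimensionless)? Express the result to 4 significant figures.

k = ln2 / t½ = 0.693147 / 4.18 = 0.1658 h⁻¹
e^(−kτ) = e^(−0.1658 × 7.77) = 0.2757
Accumulation ratio R = 1 / (1 − e^(−kτ)) = 1 / (1 − 0.2757) = 1.381

1.381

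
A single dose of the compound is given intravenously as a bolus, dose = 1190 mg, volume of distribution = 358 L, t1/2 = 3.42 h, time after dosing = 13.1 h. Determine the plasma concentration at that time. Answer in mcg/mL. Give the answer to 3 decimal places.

0.234 mcg/mL

C₀ = Dose / Vd = 1190 / 358 = 3.324 mg/L
k = ln2 / t½ = 0.693147 / 3.42 = 0.2027 h⁻¹
C = C₀ · e^(−k·t) = 3.324 × e^(−0.2027 × 13.1)
  = 3.324 × 0.07027 = 0.2336 mg/L
(0.2336 mg/L = 0.2336 mcg/mL)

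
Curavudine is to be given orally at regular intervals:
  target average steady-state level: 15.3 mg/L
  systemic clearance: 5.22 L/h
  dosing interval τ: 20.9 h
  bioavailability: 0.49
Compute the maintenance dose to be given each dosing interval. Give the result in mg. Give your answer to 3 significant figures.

3410 mg

At steady state, F × (Dose/τ) = Css × CL.
Dose = Css × CL × τ / F = 15.3 × 5.220 × 20.9 / 0.49 = 3407 mg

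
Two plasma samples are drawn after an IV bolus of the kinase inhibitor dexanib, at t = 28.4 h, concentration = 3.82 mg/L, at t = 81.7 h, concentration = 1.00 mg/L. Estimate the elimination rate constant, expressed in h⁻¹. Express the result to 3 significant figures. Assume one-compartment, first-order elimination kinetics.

k = ln(C₁/C₂) / (t₂ − t₁) = ln(3.82/1.00) / (81.7 − 28.4)
  = 1.340 / 53.30 = 0.02514 h⁻¹

0.0251 h⁻¹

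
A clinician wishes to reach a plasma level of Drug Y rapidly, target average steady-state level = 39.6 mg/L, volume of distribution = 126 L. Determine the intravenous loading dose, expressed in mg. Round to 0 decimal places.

LD = Css × Vd = 39.6 × 126 = 4990 mg

4990 mg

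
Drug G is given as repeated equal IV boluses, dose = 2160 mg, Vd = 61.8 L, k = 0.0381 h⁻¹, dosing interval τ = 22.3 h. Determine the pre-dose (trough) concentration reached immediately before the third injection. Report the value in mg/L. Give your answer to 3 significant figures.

C₀ per dose = Dose / Vd = 2160 / 61.8 = 34.95 mg/L
Fraction remaining after one interval: r = e^(−kτ) = e^(−0.03810 × 22.3) = 0.4276
Before dose 3, 2 doses have been given (aged 1τ, 2τ).
C_trough = C₀ × (r + r²) = 34.95 × (0.4276 + 0.1828) = 21.33 mg/L

21.3 mg/L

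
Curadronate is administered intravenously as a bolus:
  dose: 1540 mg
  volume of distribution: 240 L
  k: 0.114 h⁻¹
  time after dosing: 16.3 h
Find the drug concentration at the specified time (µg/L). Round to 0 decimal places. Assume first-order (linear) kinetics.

1001 µg/L

C₀ = Dose / Vd = 1540 / 240 = 6.417 mg/L
C = C₀ · e^(−k·t) = 6.417 × e^(−0.1140 × 16.3)
  = 6.417 × 0.1560 = 1.001 mg/L
Convert: 1.001 mg/L × 1000 = 1001 µg/L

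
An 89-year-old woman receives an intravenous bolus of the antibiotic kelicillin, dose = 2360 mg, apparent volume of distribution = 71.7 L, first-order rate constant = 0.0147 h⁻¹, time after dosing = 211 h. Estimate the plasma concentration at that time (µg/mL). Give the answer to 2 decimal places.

1.48 µg/mL

C₀ = Dose / Vd = 2360 / 71.7 = 32.91 mg/L
C = C₀ · e^(−k·t) = 32.91 × e^(−0.01470 × 211)
  = 32.91 × 0.04497 = 1.480 mg/L
(1.480 mg/L = 1.480 µg/mL)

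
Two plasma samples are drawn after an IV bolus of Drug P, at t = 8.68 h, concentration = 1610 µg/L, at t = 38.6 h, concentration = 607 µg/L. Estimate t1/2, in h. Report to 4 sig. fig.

21.26 h

k = ln(C₁/C₂) / (t₂ − t₁) = ln(1610/607) / (38.6 − 8.68)
  = 0.9755 / 29.92 = 0.03260 h⁻¹
t½ = ln2 / k = 0.693147 / 0.03260 = 21.26 h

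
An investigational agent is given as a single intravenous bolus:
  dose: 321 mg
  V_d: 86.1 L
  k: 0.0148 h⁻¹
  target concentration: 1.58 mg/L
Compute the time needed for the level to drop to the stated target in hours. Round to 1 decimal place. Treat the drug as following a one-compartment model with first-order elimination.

C₀ = Dose / Vd = 321.0 / 86.1 = 3.728 mg/L
t = ln(C₀ / C) / k = ln(3.728 / 1.58) / 0.01480
  = ln(2.359) / 0.01480 = 0.8582 / 0.01480 = 57.99 h

58.0 h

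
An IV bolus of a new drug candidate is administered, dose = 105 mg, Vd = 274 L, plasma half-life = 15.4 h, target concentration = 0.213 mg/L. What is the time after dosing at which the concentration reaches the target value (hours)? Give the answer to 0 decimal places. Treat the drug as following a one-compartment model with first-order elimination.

13 h

C₀ = Dose / Vd = 105.0 / 274 = 0.3832 mg/L
k = ln2 / t½ = 0.693147 / 15.4 = 0.04501 h⁻¹
t = ln(C₀ / C) / k = ln(0.3832 / 0.213) / 0.04501
  = ln(1.799) / 0.04501 = 0.5872 / 0.04501 = 13.05 h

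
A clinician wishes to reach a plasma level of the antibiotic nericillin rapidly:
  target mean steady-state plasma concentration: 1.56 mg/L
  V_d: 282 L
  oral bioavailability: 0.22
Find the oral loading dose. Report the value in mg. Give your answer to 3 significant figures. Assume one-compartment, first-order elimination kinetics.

2000 mg

LD = Css × Vd / F = 1.56 × 282 / 0.22 = 2000 mg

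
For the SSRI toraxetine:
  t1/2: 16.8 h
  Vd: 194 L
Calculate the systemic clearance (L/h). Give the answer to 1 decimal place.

8.0 L/h

k = ln2 / t½ = 0.693147 / 16.8 = 0.04126 h⁻¹
CL = k × Vd = 0.04126 × 194 = 8.004 L/h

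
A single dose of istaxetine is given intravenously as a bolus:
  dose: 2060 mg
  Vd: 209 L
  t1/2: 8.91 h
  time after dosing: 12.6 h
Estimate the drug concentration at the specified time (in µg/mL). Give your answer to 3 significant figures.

3.70 µg/mL

C₀ = Dose / Vd = 2060 / 209 = 9.856 mg/L
k = ln2 / t½ = 0.693147 / 8.91 = 0.07779 h⁻¹
C = C₀ · e^(−k·t) = 9.856 × e^(−0.07779 × 12.6)
  = 9.856 × 0.3753 = 3.699 mg/L
(3.699 mg/L = 3.699 µg/mL)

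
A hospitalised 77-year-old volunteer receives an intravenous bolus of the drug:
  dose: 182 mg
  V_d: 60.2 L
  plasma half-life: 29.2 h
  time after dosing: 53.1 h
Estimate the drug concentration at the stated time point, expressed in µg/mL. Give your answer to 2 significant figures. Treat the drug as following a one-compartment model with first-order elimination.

0.86 µg/mL

C₀ = Dose / Vd = 182.0 / 60.2 = 3.023 mg/L
k = ln2 / t½ = 0.693147 / 29.2 = 0.02374 h⁻¹
C = C₀ · e^(−k·t) = 3.023 × e^(−0.02374 × 53.1)
  = 3.023 × 0.2835 = 0.8570 mg/L
(0.8570 mg/L = 0.8570 µg/mL)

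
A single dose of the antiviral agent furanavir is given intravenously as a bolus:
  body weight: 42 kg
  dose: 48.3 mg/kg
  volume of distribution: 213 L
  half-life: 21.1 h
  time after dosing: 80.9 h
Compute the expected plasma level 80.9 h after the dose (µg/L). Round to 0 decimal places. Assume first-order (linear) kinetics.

668 µg/L

Total dose = 48.3 × 42 = 2029 mg
C₀ = Dose / Vd = 2029 / 213 = 9.526 mg/L
k = ln2 / t½ = 0.693147 / 21.1 = 0.03285 h⁻¹
C = C₀ · e^(−k·t) = 9.526 × e^(−0.03285 × 80.9)
  = 9.526 × 0.07012 = 0.6680 mg/L
Convert: 0.6680 mg/L × 1000 = 668.0 µg/L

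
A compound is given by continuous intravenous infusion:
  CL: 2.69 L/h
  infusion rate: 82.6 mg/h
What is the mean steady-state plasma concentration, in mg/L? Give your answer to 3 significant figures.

At steady state Css = R₀ / CL = 82.6 / 2.690 = 30.71 mg/L

30.7 mg/L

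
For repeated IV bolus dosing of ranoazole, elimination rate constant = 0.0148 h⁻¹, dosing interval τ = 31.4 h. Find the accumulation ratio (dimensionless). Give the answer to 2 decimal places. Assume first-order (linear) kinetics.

2.69

e^(−kτ) = e^(−0.01480 × 31.4) = 0.6283
Accumulation ratio R = 1 / (1 − e^(−kτ)) = 1 / (1 − 0.6283) = 2.690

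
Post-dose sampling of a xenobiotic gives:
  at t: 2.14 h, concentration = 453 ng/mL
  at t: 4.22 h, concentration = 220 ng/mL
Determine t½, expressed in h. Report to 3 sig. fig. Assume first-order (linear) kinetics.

2.00 h

k = ln(C₁/C₂) / (t₂ − t₁) = ln(453/220) / (4.22 − 2.14)
  = 0.7223 / 2.080 = 0.3473 h⁻¹
t½ = ln2 / k = 0.693147 / 0.3473 = 1.996 h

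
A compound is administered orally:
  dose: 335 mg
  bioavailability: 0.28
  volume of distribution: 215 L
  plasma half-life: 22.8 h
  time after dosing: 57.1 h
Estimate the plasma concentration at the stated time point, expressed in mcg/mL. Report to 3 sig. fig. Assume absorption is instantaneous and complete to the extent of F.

0.0769 mcg/mL

Amount reaching circulation = F × Dose = 0.28 × 335.0 = 93.80 mg
C₀ = F·Dose / Vd = 93.80 / 215 = 0.4363 mg/L
k = ln2 / t½ = 0.693147 / 22.8 = 0.03040 h⁻¹
C = C₀ · e^(−k·t) = 0.4363 × e^(−0.03040 × 57.1)
  = 0.4363 × 0.1763 = 0.07692 mg/L
(0.07692 mg/L = 0.07692 mcg/mL)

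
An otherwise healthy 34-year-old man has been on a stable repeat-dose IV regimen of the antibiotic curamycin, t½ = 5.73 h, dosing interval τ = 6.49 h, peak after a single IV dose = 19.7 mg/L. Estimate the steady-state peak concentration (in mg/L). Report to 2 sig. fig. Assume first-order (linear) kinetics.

k = ln2 / t½ = 0.693147 / 5.73 = 0.1210 h⁻¹
e^(−kτ) = e^(−0.1210 × 6.49) = 0.4560
Accumulation ratio R = 1 / (1 − e^(−kτ)) = 1 / (1 − 0.4560) = 1.838
Steady-state peak = C₀ × R = 19.7 × 1.838 = 36.21 mg/L

36 mg/L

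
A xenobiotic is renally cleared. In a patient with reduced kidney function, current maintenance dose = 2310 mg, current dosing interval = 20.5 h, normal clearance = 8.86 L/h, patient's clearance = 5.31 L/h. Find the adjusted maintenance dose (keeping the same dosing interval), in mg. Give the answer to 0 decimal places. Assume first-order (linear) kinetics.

1384 mg

To keep the same average steady-state level, dosing rate must scale with clearance.
CL ratio = 5.31 / 8.86 = 0.5993
New dose (same interval) = 2310 × 0.5993 = 1384 mg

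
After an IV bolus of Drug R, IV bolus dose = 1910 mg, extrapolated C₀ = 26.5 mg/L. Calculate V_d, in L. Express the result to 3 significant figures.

Vd = Dose / C₀ = 1910 / 26.5 = 72.08 L

72.1 L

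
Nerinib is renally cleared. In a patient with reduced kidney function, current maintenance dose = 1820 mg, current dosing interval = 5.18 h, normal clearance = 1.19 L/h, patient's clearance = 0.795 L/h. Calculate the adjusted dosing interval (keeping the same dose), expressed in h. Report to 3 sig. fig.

7.75 h

To keep the same average steady-state level, dosing rate must scale with clearance.
CL ratio = 0.795 / 1.19 = 0.6681
New interval (same dose) = 5.18 / 0.6681 = 7.753 h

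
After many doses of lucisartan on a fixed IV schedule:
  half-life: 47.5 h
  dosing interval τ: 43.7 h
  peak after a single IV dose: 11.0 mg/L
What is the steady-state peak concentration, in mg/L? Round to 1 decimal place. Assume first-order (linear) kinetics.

23.3 mg/L

k = ln2 / t½ = 0.693147 / 47.5 = 0.01459 h⁻¹
e^(−kτ) = e^(−0.01459 × 43.7) = 0.5286
Accumulation ratio R = 1 / (1 − e^(−kτ)) = 1 / (1 − 0.5286) = 2.121
Steady-state peak = C₀ × R = 11.0 × 2.121 = 23.33 mg/L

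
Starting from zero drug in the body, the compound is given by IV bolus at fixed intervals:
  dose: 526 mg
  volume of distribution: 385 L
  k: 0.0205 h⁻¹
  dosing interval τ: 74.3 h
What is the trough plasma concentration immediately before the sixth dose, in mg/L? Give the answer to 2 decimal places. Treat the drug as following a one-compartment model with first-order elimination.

C₀ per dose = Dose / Vd = 526 / 385 = 1.366 mg/L
Fraction remaining after one interval: r = e^(−kτ) = e^(−0.02050 × 74.3) = 0.2180
Before dose 6, 5 doses have been given (aged 1τ, 2τ, 3τ, 4τ, 5τ).
C_trough = C₀ × (r + r² + … + r^5) = C₀ × r(1−r^5)/(1−r)
        = 1.366 × 0.2180 × (1 − 0.0004924) / (1 − 0.2180) = 0.3806 mg/L

0.38 mg/L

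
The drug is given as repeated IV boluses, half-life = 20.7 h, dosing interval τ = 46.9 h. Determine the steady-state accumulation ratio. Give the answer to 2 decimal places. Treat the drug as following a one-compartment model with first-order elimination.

1.26

k = ln2 / t½ = 0.693147 / 20.7 = 0.03349 h⁻¹
e^(−kτ) = e^(−0.03349 × 46.9) = 0.2079
Accumulation ratio R = 1 / (1 − e^(−kτ)) = 1 / (1 − 0.2079) = 1.262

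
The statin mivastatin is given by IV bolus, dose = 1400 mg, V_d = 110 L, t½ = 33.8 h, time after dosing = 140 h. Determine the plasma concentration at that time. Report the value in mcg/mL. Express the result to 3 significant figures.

C₀ = Dose / Vd = 1400 / 110 = 12.73 mg/L
k = ln2 / t½ = 0.693147 / 33.8 = 0.02051 h⁻¹
C = C₀ · e^(−k·t) = 12.73 × e^(−0.02051 × 140)
  = 12.73 × 0.05662 = 0.7208 mg/L
(0.7208 mg/L = 0.7208 mcg/mL)

0.721 mcg/mL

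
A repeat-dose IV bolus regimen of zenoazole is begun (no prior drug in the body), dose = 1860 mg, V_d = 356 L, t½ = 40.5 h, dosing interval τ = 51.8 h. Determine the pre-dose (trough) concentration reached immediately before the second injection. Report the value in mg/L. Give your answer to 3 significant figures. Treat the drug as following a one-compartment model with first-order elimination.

C₀ per dose = Dose / Vd = 1860 / 356 = 5.225 mg/L
k = ln2 / t½ = 0.693147 / 40.5 = 0.01711 h⁻¹
Fraction remaining after one interval: r = e^(−kτ) = e^(−0.01711 × 51.8) = 0.4122
Before dose 2, 1 dose has been given (aged 1τ).
C_trough = C₀ × r = 5.225 × 0.4122 = 2.154 mg/L

2.15 mg/L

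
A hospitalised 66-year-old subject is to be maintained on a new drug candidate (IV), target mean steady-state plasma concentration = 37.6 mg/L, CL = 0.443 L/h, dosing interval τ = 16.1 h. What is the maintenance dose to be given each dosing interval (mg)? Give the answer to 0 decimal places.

268 mg

At steady state, Dose/τ = Css × CL.
Dose = Css × CL × τ = 37.6 × 0.4430 × 16.1 = 268.2 mg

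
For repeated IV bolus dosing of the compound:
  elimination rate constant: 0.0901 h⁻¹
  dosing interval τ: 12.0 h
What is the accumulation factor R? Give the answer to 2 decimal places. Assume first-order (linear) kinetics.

1.51

e^(−kτ) = e^(−0.09010 × 12.0) = 0.3392
Accumulation ratio R = 1 / (1 − e^(−kτ)) = 1 / (1 − 0.3392) = 1.513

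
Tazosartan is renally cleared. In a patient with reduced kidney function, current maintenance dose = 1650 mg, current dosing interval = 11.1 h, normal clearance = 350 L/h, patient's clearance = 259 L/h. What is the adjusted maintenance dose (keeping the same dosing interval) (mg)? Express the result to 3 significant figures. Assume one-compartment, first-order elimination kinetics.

1220 mg

To keep the same average steady-state level, dosing rate must scale with clearance.
CL ratio = 259 / 350 = 0.7400
New dose (same interval) = 1650 × 0.7400 = 1221 mg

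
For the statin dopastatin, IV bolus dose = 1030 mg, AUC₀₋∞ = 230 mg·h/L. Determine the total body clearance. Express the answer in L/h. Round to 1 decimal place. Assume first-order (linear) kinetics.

CL = Dose / AUC = 1030 / 230 = 4.478 L/h

4.5 L/h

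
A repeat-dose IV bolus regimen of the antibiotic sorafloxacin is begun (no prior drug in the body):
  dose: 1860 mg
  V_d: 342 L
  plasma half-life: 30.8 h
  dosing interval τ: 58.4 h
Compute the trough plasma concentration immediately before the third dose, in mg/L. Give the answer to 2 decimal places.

C₀ per dose = Dose / Vd = 1860 / 342 = 5.439 mg/L
k = ln2 / t½ = 0.693147 / 30.8 = 0.02250 h⁻¹
Fraction remaining after one interval: r = e^(−kτ) = e^(−0.02250 × 58.4) = 0.2687
Before dose 3, 2 doses have been given (aged 1τ, 2τ).
C_trough = C₀ × (r + r²) = 5.439 × (0.2687 + 0.07220) = 1.854 mg/L

1.85 mg/L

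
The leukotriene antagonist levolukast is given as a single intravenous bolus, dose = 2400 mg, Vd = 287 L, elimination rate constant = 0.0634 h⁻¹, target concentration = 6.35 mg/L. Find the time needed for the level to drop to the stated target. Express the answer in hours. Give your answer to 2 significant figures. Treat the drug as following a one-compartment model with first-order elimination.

C₀ = Dose / Vd = 2400 / 287 = 8.362 mg/L
t = ln(C₀ / C) / k = ln(8.362 / 6.35) / 0.06340
  = ln(1.317) / 0.06340 = 0.2754 / 0.06340 = 4.344 h

4.3 h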